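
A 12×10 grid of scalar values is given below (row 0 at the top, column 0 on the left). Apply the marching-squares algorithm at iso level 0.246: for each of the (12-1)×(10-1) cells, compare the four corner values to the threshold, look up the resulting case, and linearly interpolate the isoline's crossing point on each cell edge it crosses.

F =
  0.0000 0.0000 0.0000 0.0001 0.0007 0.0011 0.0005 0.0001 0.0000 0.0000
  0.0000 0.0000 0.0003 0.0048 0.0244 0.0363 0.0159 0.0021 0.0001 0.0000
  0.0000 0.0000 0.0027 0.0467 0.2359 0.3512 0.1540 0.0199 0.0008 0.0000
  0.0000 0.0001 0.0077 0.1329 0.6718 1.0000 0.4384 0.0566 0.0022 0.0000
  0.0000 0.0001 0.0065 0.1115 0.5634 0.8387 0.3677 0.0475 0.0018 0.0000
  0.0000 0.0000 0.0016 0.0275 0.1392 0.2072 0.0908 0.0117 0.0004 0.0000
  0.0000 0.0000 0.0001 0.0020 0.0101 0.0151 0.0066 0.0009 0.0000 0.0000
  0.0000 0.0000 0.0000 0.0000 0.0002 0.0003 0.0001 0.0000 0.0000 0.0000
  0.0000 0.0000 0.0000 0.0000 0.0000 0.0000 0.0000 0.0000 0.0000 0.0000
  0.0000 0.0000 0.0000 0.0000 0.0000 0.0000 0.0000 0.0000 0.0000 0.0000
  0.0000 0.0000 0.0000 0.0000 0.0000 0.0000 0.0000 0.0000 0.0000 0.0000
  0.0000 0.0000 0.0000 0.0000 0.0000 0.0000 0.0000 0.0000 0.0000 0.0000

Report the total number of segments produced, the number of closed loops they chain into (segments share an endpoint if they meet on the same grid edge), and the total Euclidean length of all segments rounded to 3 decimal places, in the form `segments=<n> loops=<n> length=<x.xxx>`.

cell (1,4): code 0100 → (1.666,5.000)–(2.000,4.088)
cell (1,5): code 1000 → (2.000,5.533)–(1.666,5.000)
cell (2,3): code 0100 → (2.023,4.000)–(3.000,3.210)
cell (2,4): code 1110 → (2.000,4.088)–(2.023,4.000)
cell (2,5): code 1101 → (2.323,6.000)–(2.000,5.533)
cell (2,6): code 1000 → (3.000,6.504)–(2.323,6.000)
cell (3,3): code 0110 → (3.000,3.210)–(4.000,3.298)
cell (3,6): code 1001 → (4.000,6.380)–(3.000,6.504)
cell (4,3): code 0010 → (4.000,3.298)–(4.748,4.000)
cell (4,4): code 0011 → (4.748,4.000)–(4.939,5.000)
cell (4,5): code 0011 → (4.939,5.000)–(4.440,6.000)
cell (4,6): code 0001 → (4.440,6.000)–(4.000,6.380)
total: 12 segments, chained into 1 closed loop(s), length Σ = 10.113697

segments=12 loops=1 length=10.114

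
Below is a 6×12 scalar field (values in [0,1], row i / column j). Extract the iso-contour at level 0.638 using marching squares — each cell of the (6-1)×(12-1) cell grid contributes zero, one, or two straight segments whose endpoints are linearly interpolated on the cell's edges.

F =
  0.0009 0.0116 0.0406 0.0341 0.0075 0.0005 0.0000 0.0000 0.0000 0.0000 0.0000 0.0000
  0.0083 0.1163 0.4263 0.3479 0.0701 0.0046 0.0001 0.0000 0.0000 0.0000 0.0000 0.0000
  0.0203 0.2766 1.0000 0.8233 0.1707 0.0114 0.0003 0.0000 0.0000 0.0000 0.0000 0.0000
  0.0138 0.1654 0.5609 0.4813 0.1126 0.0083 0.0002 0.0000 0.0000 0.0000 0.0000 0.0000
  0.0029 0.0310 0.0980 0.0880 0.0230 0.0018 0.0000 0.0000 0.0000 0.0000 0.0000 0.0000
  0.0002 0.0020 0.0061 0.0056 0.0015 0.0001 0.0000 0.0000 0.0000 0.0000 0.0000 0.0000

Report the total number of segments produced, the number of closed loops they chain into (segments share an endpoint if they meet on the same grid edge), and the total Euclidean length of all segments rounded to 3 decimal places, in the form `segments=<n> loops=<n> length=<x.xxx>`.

cell (1,1): code 0100 → (1.369,2.000)–(2.000,1.500)
cell (1,2): code 1100 → (1.610,3.000)–(1.369,2.000)
cell (1,3): code 1000 → (2.000,3.284)–(1.610,3.000)
cell (2,1): code 0010 → (2.000,1.500)–(2.824,2.000)
cell (2,2): code 0011 → (2.824,2.000)–(2.542,3.000)
cell (2,3): code 0001 → (2.542,3.000)–(2.000,3.284)
total: 6 segments, chained into 1 closed loop(s), length Σ = 4.931523

segments=6 loops=1 length=4.932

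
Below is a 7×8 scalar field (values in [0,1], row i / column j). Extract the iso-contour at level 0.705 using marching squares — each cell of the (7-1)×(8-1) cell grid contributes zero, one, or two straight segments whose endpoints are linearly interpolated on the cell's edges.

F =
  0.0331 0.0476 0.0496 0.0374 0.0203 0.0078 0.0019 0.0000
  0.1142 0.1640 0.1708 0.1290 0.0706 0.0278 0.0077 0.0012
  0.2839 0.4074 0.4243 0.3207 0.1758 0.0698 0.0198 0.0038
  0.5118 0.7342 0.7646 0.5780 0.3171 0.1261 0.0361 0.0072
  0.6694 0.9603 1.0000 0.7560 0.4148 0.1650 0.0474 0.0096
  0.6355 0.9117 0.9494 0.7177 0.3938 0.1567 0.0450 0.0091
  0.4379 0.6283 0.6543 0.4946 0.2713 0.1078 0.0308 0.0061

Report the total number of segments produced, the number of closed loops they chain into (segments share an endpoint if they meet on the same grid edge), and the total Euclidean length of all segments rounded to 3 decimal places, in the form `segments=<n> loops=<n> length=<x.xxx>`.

segments=12 loops=1 length=9.480

cell (2,0): code 0100 → (2.911,1.000)–(3.000,0.869)
cell (2,1): code 1100 → (2.825,2.000)–(2.911,1.000)
cell (2,2): code 1000 → (3.000,2.319)–(2.825,2.000)
cell (3,0): code 0110 → (3.000,0.869)–(4.000,0.122)
cell (3,2): code 1101 → (3.713,3.000)–(3.000,2.319)
cell (3,3): code 1000 → (4.000,3.149)–(3.713,3.000)
cell (4,0): code 0110 → (4.000,0.122)–(5.000,0.252)
cell (4,3): code 1001 → (5.000,3.039)–(4.000,3.149)
cell (5,0): code 0010 → (5.000,0.252)–(5.729,1.000)
cell (5,1): code 0011 → (5.729,1.000)–(5.828,2.000)
cell (5,2): code 0011 → (5.828,2.000)–(5.057,3.000)
cell (5,3): code 0001 → (5.057,3.000)–(5.000,3.039)
total: 12 segments, chained into 1 closed loop(s), length Σ = 9.480003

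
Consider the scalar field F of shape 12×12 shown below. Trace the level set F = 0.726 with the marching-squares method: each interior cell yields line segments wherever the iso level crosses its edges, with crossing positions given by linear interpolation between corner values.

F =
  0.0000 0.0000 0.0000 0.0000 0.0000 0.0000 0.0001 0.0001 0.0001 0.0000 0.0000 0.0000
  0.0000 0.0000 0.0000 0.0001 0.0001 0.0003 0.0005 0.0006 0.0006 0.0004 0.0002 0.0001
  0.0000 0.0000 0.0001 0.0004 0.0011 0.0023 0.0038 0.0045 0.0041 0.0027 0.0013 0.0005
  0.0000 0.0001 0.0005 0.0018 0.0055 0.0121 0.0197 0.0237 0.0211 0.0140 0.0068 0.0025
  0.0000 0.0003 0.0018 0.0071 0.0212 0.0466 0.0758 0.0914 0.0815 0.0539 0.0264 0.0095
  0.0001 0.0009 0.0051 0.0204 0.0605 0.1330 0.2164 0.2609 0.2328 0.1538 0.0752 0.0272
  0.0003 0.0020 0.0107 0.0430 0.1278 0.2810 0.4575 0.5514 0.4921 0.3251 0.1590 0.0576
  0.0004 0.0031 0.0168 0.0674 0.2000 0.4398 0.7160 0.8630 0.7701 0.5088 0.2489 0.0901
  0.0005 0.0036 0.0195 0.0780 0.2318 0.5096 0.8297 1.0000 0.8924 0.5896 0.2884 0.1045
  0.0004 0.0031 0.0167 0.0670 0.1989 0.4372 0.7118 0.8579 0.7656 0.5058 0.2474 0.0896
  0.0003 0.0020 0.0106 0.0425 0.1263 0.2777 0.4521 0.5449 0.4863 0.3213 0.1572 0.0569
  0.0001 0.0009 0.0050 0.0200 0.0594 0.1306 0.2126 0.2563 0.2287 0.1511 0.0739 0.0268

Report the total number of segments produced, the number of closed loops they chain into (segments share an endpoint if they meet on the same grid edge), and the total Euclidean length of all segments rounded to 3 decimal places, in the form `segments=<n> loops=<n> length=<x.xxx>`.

cell (6,6): code 0100 → (6.560,7.000)–(7.000,6.068)
cell (6,7): code 1100 → (6.841,8.000)–(6.560,7.000)
cell (6,8): code 1000 → (7.000,8.169)–(6.841,8.000)
cell (7,5): code 0100 → (7.088,6.000)–(8.000,5.676)
cell (7,6): code 1110 → (7.000,6.068)–(7.088,6.000)
cell (7,8): code 1001 → (8.000,8.550)–(7.000,8.169)
cell (8,5): code 0010 → (8.000,5.676)–(8.880,6.000)
cell (8,6): code 0111 → (8.880,6.000)–(9.000,6.097)
cell (8,8): code 1001 → (9.000,8.152)–(8.000,8.550)
cell (9,6): code 0010 → (9.000,6.097)–(9.421,7.000)
cell (9,7): code 0011 → (9.421,7.000)–(9.142,8.000)
cell (9,8): code 0001 → (9.142,8.000)–(9.000,8.152)
total: 12 segments, chained into 1 closed loop(s), length Σ = 8.860839

segments=12 loops=1 length=8.861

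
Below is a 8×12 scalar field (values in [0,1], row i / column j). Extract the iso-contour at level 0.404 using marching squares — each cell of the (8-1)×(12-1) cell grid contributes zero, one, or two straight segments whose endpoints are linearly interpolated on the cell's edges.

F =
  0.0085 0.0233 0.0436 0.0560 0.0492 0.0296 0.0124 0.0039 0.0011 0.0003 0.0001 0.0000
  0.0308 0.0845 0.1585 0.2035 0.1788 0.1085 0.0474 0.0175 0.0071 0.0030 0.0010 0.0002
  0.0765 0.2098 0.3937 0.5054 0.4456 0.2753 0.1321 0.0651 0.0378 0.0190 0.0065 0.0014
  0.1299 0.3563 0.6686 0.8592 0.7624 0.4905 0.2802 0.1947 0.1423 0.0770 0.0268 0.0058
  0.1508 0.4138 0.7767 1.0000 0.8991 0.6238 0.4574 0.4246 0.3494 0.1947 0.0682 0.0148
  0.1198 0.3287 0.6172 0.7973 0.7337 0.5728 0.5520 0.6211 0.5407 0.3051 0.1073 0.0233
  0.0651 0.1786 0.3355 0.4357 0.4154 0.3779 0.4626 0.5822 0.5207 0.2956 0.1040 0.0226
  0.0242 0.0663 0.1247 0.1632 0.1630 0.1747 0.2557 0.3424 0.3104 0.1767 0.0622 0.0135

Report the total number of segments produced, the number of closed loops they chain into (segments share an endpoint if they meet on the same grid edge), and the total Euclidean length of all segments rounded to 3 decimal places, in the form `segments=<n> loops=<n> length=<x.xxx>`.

segments=28 loops=1 length=20.283

cell (1,2): code 0100 → (1.664,3.000)–(2.000,2.092)
cell (1,3): code 1100 → (1.844,4.000)–(1.664,3.000)
cell (1,4): code 1000 → (2.000,4.244)–(1.844,4.000)
cell (2,1): code 0100 → (2.037,2.000)–(3.000,1.153)
cell (2,2): code 1110 → (2.000,2.092)–(2.037,2.000)
cell (2,4): code 1101 → (2.598,5.000)–(2.000,4.244)
cell (2,5): code 1000 → (3.000,5.411)–(2.598,5.000)
cell (3,0): code 0100 → (3.830,1.000)–(4.000,0.963)
cell (3,1): code 1110 → (3.000,1.153)–(3.830,1.000)
cell (3,5): code 1101 → (3.699,6.000)–(3.000,5.411)
cell (3,6): code 1100 → (3.910,7.000)–(3.699,6.000)
cell (3,7): code 1000 → (4.000,7.274)–(3.910,7.000)
cell (4,0): code 0010 → (4.000,0.963)–(4.115,1.000)
cell (4,1): code 0111 → (4.115,1.000)–(5.000,1.261)
cell (4,7): code 1101 → (4.285,8.000)–(4.000,7.274)
cell (4,8): code 1000 → (5.000,8.580)–(4.285,8.000)
cell (5,1): code 0010 → (5.000,1.261)–(5.757,2.000)
cell (5,2): code 0111 → (5.757,2.000)–(6.000,2.684)
cell (5,4): code 1011 → (6.000,4.304)–(5.866,5.000)
cell (5,5): code 0111 → (5.866,5.000)–(6.000,5.308)
cell (5,8): code 1001 → (6.000,8.518)–(5.000,8.580)
cell (6,2): code 0010 → (6.000,2.684)–(6.116,3.000)
cell (6,3): code 0011 → (6.116,3.000)–(6.045,4.000)
cell (6,4): code 0001 → (6.045,4.000)–(6.000,4.304)
cell (6,5): code 0010 → (6.000,5.308)–(6.283,6.000)
cell (6,6): code 0011 → (6.283,6.000)–(6.743,7.000)
cell (6,7): code 0011 → (6.743,7.000)–(6.555,8.000)
cell (6,8): code 0001 → (6.555,8.000)–(6.000,8.518)
total: 28 segments, chained into 1 closed loop(s), length Σ = 20.282845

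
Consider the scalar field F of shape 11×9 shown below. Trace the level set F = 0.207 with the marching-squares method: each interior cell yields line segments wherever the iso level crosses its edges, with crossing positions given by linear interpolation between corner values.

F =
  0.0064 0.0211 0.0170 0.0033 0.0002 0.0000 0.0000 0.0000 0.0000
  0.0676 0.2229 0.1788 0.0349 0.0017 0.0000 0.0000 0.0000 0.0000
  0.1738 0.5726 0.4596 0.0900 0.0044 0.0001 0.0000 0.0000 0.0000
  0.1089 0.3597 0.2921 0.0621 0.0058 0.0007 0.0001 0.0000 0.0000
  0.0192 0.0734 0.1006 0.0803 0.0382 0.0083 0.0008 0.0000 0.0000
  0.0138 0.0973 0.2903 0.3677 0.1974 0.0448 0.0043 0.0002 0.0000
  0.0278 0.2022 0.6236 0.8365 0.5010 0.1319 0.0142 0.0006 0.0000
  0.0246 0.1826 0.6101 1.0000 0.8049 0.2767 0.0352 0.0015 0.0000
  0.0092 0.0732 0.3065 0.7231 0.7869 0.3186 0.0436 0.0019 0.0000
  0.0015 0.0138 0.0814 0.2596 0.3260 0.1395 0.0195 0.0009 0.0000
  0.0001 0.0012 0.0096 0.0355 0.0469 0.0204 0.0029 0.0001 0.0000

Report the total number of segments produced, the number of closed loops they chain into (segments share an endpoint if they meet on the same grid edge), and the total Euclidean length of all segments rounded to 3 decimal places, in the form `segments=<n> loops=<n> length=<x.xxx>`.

segments=28 loops=2 length=22.428

cell (0,0): code 0100 → (0.921,1.000)–(1.000,0.898)
cell (0,1): code 1000 → (1.000,1.361)–(0.921,1.000)
cell (1,0): code 0110 → (1.000,0.898)–(2.000,0.083)
cell (1,1): code 1101 → (1.100,2.000)–(1.000,1.361)
cell (1,2): code 1000 → (2.000,2.683)–(1.100,2.000)
cell (2,0): code 0110 → (2.000,0.083)–(3.000,0.391)
cell (2,2): code 1001 → (3.000,2.370)–(2.000,2.683)
cell (3,0): code 0010 → (3.000,0.391)–(3.533,1.000)
cell (3,1): code 0011 → (3.533,1.000)–(3.444,2.000)
cell (3,2): code 0001 → (3.444,2.000)–(3.000,2.370)
cell (4,1): code 0100 → (4.561,2.000)–(5.000,1.568)
cell (4,2): code 1100 → (4.441,3.000)–(4.561,2.000)
cell (4,3): code 1000 → (5.000,3.944)–(4.441,3.000)
cell (5,1): code 0110 → (5.000,1.568)–(6.000,1.011)
cell (5,3): code 1101 → (5.032,4.000)–(5.000,3.944)
cell (5,4): code 1000 → (6.000,4.797)–(5.032,4.000)
cell (6,1): code 0110 → (6.000,1.011)–(7.000,1.057)
cell (6,4): code 1101 → (6.519,5.000)–(6.000,4.797)
cell (6,5): code 1000 → (7.000,5.289)–(6.519,5.000)
cell (7,1): code 0110 → (7.000,1.057)–(8.000,1.574)
cell (7,5): code 1001 → (8.000,5.406)–(7.000,5.289)
cell (8,1): code 0010 → (8.000,1.574)–(8.442,2.000)
cell (8,2): code 0111 → (8.442,2.000)–(9.000,2.705)
cell (8,4): code 1011 → (9.000,4.638)–(8.623,5.000)
cell (8,5): code 0001 → (8.623,5.000)–(8.000,5.406)
cell (9,2): code 0010 → (9.000,2.705)–(9.235,3.000)
cell (9,3): code 0011 → (9.235,3.000)–(9.426,4.000)
cell (9,4): code 0001 → (9.426,4.000)–(9.000,4.638)
total: 28 segments, chained into 2 closed loop(s), length Σ = 22.427592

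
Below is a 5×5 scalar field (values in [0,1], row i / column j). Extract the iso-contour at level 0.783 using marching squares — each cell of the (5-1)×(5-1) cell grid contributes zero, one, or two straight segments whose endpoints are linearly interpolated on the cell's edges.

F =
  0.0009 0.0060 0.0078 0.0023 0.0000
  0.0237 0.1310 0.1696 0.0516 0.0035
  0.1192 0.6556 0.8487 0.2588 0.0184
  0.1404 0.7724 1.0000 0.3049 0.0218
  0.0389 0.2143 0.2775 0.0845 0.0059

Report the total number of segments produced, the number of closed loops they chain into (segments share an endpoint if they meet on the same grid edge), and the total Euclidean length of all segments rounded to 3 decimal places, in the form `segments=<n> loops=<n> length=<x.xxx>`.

segments=6 loops=1 length=4.127

cell (1,1): code 0100 → (1.903,2.000)–(2.000,1.660)
cell (1,2): code 1000 → (2.000,2.111)–(1.903,2.000)
cell (2,1): code 0110 → (2.000,1.660)–(3.000,1.047)
cell (2,2): code 1001 → (3.000,2.312)–(2.000,2.111)
cell (3,1): code 0010 → (3.000,1.047)–(3.300,2.000)
cell (3,2): code 0001 → (3.300,2.000)–(3.000,2.312)
total: 6 segments, chained into 1 closed loop(s), length Σ = 4.127067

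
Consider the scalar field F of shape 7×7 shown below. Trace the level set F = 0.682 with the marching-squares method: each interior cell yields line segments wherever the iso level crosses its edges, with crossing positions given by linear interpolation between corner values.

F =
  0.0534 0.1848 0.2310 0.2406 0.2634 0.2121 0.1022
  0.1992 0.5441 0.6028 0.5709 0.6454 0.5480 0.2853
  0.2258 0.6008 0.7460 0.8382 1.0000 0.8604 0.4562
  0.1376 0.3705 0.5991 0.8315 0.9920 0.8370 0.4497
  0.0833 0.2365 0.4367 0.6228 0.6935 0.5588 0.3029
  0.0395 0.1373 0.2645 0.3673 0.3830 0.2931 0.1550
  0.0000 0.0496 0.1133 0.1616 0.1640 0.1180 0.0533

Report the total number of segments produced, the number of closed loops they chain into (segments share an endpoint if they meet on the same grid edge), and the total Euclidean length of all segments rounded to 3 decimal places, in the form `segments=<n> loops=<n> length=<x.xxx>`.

segments=14 loops=1 length=10.555

cell (1,1): code 0100 → (1.553,2.000)–(2.000,1.559)
cell (1,2): code 1100 → (1.416,3.000)–(1.553,2.000)
cell (1,3): code 1100 → (1.103,4.000)–(1.416,3.000)
cell (1,4): code 1100 → (1.429,5.000)–(1.103,4.000)
cell (1,5): code 1000 → (2.000,5.441)–(1.429,5.000)
cell (2,1): code 0010 → (2.000,1.559)–(2.436,2.000)
cell (2,2): code 0111 → (2.436,2.000)–(3.000,2.357)
cell (2,5): code 1001 → (3.000,5.400)–(2.000,5.441)
cell (3,2): code 0010 → (3.000,2.357)–(3.716,3.000)
cell (3,3): code 0111 → (3.716,3.000)–(4.000,3.837)
cell (3,4): code 1011 → (4.000,4.085)–(3.557,5.000)
cell (3,5): code 0001 → (3.557,5.000)–(3.000,5.400)
cell (4,3): code 0010 → (4.000,3.837)–(4.037,4.000)
cell (4,4): code 0001 → (4.037,4.000)–(4.000,4.085)
total: 14 segments, chained into 1 closed loop(s), length Σ = 10.555391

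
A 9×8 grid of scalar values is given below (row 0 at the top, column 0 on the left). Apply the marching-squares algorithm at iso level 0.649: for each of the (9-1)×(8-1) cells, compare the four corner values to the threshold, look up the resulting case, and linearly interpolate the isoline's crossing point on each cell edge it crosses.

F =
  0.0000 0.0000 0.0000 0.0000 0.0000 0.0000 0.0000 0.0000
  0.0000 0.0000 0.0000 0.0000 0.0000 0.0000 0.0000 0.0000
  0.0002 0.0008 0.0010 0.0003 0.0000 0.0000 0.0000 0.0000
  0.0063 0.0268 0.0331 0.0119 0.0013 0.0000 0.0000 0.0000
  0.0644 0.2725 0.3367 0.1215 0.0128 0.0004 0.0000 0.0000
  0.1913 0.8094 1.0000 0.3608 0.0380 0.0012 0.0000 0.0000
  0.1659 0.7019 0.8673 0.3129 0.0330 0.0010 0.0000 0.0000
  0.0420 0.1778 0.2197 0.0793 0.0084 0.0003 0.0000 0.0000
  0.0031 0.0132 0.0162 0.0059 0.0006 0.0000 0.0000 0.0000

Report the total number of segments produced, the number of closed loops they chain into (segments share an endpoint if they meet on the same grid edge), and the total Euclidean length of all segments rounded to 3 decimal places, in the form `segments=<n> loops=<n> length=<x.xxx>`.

segments=8 loops=1 length=5.896

cell (4,0): code 0100 → (4.701,1.000)–(5.000,0.740)
cell (4,1): code 1100 → (4.471,2.000)–(4.701,1.000)
cell (4,2): code 1000 → (5.000,2.549)–(4.471,2.000)
cell (5,0): code 0110 → (5.000,0.740)–(6.000,0.901)
cell (5,2): code 1001 → (6.000,2.394)–(5.000,2.549)
cell (6,0): code 0010 → (6.000,0.901)–(6.101,1.000)
cell (6,1): code 0011 → (6.101,1.000)–(6.337,2.000)
cell (6,2): code 0001 → (6.337,2.000)–(6.000,2.394)
total: 8 segments, chained into 1 closed loop(s), length Σ = 5.896385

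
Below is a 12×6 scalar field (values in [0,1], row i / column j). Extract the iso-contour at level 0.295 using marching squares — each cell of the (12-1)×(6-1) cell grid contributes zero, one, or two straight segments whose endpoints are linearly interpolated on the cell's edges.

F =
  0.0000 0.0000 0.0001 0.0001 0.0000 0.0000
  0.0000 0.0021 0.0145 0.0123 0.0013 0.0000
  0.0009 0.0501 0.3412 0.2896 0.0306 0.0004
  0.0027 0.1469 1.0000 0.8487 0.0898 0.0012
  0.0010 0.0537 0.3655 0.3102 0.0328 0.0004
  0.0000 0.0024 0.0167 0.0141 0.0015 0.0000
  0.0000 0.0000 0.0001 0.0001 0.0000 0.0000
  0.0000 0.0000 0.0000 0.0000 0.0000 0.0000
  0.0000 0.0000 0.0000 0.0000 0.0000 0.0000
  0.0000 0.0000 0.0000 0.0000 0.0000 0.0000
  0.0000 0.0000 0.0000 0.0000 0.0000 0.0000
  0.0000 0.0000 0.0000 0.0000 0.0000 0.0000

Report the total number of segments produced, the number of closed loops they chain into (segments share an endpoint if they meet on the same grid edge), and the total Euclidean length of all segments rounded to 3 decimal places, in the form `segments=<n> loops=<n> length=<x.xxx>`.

cell (1,1): code 0100 → (1.859,2.000)–(2.000,1.841)
cell (1,2): code 1000 → (2.000,2.895)–(1.859,2.000)
cell (2,1): code 0110 → (2.000,1.841)–(3.000,1.174)
cell (2,2): code 1101 → (2.010,3.000)–(2.000,2.895)
cell (2,3): code 1000 → (3.000,3.730)–(2.010,3.000)
cell (3,1): code 0110 → (3.000,1.174)–(4.000,1.774)
cell (3,3): code 1001 → (4.000,3.055)–(3.000,3.730)
cell (4,1): code 0010 → (4.000,1.774)–(4.202,2.000)
cell (4,2): code 0011 → (4.202,2.000)–(4.051,3.000)
cell (4,3): code 0001 → (4.051,3.000)–(4.000,3.055)
total: 10 segments, chained into 1 closed loop(s), length Σ = 7.419011

segments=10 loops=1 length=7.419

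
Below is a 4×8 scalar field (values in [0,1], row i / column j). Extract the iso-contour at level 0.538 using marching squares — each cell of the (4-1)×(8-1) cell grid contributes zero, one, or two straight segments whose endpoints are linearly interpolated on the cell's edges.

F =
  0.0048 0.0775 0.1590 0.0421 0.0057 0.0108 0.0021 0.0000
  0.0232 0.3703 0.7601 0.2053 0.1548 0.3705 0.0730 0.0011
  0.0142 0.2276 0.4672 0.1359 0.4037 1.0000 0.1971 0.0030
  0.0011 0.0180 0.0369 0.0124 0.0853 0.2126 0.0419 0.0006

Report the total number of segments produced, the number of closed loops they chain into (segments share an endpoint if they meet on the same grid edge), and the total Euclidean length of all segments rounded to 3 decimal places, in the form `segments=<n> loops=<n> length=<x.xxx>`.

cell (0,1): code 0100 → (0.631,2.000)–(1.000,1.430)
cell (0,2): code 1000 → (1.000,2.400)–(0.631,2.000)
cell (1,1): code 0010 → (1.000,1.430)–(1.758,2.000)
cell (1,2): code 0001 → (1.758,2.000)–(1.000,2.400)
cell (1,4): code 0100 → (1.266,5.000)–(2.000,4.225)
cell (1,5): code 1000 → (2.000,5.575)–(1.266,5.000)
cell (2,4): code 0010 → (2.000,4.225)–(2.587,5.000)
cell (2,5): code 0001 → (2.587,5.000)–(2.000,5.575)
total: 8 segments, chained into 2 closed loop(s), length Σ = 6.823308

segments=8 loops=2 length=6.823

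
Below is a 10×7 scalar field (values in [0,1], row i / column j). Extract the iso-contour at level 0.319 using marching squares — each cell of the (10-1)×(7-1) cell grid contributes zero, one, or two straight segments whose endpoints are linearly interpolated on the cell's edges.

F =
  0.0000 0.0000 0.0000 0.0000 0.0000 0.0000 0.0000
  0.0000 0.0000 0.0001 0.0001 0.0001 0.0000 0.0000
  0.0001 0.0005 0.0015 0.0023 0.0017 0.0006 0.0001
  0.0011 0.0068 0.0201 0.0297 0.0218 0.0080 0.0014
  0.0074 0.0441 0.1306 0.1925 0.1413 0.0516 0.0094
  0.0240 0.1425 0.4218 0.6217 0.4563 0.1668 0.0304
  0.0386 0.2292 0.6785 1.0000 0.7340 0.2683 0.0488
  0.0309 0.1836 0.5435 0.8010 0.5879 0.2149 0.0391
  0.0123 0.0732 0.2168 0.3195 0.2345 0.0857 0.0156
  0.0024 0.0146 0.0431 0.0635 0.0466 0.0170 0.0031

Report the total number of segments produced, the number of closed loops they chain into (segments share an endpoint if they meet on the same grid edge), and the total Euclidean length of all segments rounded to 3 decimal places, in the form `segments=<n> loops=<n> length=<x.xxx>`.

segments=14 loops=1 length=11.506

cell (4,1): code 0100 → (4.647,2.000)–(5.000,1.632)
cell (4,2): code 1100 → (4.295,3.000)–(4.647,2.000)
cell (4,3): code 1100 → (4.564,4.000)–(4.295,3.000)
cell (4,4): code 1000 → (5.000,4.474)–(4.564,4.000)
cell (5,1): code 0110 → (5.000,1.632)–(6.000,1.200)
cell (5,4): code 1001 → (6.000,4.891)–(5.000,4.474)
cell (6,1): code 0110 → (6.000,1.200)–(7.000,1.376)
cell (6,4): code 1001 → (7.000,4.721)–(6.000,4.891)
cell (7,1): code 0010 → (7.000,1.376)–(7.687,2.000)
cell (7,2): code 0111 → (7.687,2.000)–(8.000,2.995)
cell (7,3): code 1011 → (8.000,3.006)–(7.761,4.000)
cell (7,4): code 0001 → (7.761,4.000)–(7.000,4.721)
cell (8,2): code 0010 → (8.000,2.995)–(8.002,3.000)
cell (8,3): code 0001 → (8.002,3.000)–(8.000,3.006)
total: 14 segments, chained into 1 closed loop(s), length Σ = 11.505885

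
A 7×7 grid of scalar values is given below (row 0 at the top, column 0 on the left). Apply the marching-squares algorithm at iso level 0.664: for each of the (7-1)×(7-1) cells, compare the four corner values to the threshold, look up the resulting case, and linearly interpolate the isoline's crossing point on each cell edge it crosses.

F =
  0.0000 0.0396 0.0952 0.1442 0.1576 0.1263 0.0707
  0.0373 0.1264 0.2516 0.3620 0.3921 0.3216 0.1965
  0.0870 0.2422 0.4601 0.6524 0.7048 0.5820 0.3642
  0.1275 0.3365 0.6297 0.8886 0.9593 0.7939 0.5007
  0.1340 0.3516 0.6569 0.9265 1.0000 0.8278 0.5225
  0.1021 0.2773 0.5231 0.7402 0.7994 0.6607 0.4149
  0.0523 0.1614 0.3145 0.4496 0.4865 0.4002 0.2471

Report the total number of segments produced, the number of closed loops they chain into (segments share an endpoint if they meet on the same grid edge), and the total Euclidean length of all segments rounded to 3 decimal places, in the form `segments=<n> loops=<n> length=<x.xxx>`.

cell (1,3): code 0100 → (1.870,4.000)–(2.000,3.221)
cell (1,4): code 1000 → (2.000,4.332)–(1.870,4.000)
cell (2,2): code 0100 → (2.049,3.000)–(3.000,2.132)
cell (2,3): code 1110 → (2.000,3.221)–(2.049,3.000)
cell (2,4): code 1101 → (2.387,5.000)–(2.000,4.332)
cell (2,5): code 1000 → (3.000,5.443)–(2.387,5.000)
cell (3,2): code 0110 → (3.000,2.132)–(4.000,2.026)
cell (3,5): code 1001 → (4.000,5.537)–(3.000,5.443)
cell (4,2): code 0110 → (4.000,2.026)–(5.000,2.649)
cell (4,4): code 1011 → (5.000,4.976)–(4.980,5.000)
cell (4,5): code 0001 → (4.980,5.000)–(4.000,5.537)
cell (5,2): code 0010 → (5.000,2.649)–(5.262,3.000)
cell (5,3): code 0011 → (5.262,3.000)–(5.433,4.000)
cell (5,4): code 0001 → (5.433,4.000)–(5.000,4.976)
total: 14 segments, chained into 1 closed loop(s), length Σ = 11.045249

segments=14 loops=1 length=11.045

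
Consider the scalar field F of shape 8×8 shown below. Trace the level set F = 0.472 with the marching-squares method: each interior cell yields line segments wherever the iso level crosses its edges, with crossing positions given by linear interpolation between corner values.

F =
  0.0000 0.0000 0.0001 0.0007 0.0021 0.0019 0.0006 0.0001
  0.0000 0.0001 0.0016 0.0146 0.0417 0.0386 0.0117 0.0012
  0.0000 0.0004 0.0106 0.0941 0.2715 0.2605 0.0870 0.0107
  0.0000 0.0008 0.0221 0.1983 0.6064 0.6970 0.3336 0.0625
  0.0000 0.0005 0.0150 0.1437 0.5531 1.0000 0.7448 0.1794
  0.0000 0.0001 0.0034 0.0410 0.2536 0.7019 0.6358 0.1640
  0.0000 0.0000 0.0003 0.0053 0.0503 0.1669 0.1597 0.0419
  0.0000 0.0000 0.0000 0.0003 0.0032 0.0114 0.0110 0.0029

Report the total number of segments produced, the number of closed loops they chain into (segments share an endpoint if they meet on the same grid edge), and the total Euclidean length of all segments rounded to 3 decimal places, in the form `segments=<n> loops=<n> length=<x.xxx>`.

segments=12 loops=1 length=9.052

cell (2,3): code 0100 → (2.599,4.000)–(3.000,3.671)
cell (2,4): code 1100 → (2.485,5.000)–(2.599,4.000)
cell (2,5): code 1000 → (3.000,5.619)–(2.485,5.000)
cell (3,3): code 0110 → (3.000,3.671)–(4.000,3.802)
cell (3,5): code 1101 → (3.337,6.000)–(3.000,5.619)
cell (3,6): code 1000 → (4.000,6.482)–(3.337,6.000)
cell (4,3): code 0010 → (4.000,3.802)–(4.271,4.000)
cell (4,4): code 0111 → (4.271,4.000)–(5.000,4.487)
cell (4,6): code 1001 → (5.000,6.347)–(4.000,6.482)
cell (5,4): code 0010 → (5.000,4.487)–(5.430,5.000)
cell (5,5): code 0011 → (5.430,5.000)–(5.344,6.000)
cell (5,6): code 0001 → (5.344,6.000)–(5.000,6.347)
total: 12 segments, chained into 1 closed loop(s), length Σ = 9.051540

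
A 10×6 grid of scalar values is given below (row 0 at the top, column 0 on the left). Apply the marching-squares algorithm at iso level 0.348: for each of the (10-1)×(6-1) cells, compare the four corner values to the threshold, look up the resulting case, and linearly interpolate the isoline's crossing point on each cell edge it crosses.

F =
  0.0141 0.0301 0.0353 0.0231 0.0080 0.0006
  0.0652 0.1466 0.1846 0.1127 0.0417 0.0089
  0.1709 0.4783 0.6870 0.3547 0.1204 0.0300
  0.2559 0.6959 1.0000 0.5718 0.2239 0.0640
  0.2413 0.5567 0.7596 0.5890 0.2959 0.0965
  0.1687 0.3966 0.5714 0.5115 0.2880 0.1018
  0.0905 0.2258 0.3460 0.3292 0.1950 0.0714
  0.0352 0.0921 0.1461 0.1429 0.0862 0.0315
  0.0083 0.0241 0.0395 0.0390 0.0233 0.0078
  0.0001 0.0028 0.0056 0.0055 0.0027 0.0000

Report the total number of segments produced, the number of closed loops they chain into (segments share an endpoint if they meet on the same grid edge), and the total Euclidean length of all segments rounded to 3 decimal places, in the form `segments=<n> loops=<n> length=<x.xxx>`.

cell (1,0): code 0100 → (1.607,1.000)–(2.000,0.576)
cell (1,1): code 1100 → (1.325,2.000)–(1.607,1.000)
cell (1,2): code 1100 → (1.972,3.000)–(1.325,2.000)
cell (1,3): code 1000 → (2.000,3.029)–(1.972,3.000)
cell (2,0): code 0110 → (2.000,0.576)–(3.000,0.209)
cell (2,3): code 1001 → (3.000,3.643)–(2.000,3.029)
cell (3,0): code 0110 → (3.000,0.209)–(4.000,0.338)
cell (3,3): code 1001 → (4.000,3.822)–(3.000,3.643)
cell (4,0): code 0110 → (4.000,0.338)–(5.000,0.787)
cell (4,3): code 1001 → (5.000,3.732)–(4.000,3.822)
cell (5,0): code 0010 → (5.000,0.787)–(5.285,1.000)
cell (5,1): code 0011 → (5.285,1.000)–(5.991,2.000)
cell (5,2): code 0011 → (5.991,2.000)–(5.897,3.000)
cell (5,3): code 0001 → (5.897,3.000)–(5.000,3.732)
total: 14 segments, chained into 1 closed loop(s), length Σ = 12.952831

segments=14 loops=1 length=12.953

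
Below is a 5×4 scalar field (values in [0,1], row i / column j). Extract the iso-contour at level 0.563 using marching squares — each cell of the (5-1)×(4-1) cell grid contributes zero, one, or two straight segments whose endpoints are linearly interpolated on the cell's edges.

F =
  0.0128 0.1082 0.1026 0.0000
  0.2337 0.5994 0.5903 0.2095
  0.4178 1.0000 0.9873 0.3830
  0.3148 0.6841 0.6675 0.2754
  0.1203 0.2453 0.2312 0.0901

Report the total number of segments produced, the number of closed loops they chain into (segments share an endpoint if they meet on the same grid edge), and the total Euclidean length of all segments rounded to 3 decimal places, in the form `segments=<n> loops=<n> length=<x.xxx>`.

segments=10 loops=1 length=7.555

cell (0,0): code 0100 → (0.926,1.000)–(1.000,0.900)
cell (0,1): code 1100 → (0.944,2.000)–(0.926,1.000)
cell (0,2): code 1000 → (1.000,2.072)–(0.944,2.000)
cell (1,0): code 0110 → (1.000,0.900)–(2.000,0.249)
cell (1,2): code 1001 → (2.000,2.702)–(1.000,2.072)
cell (2,0): code 0110 → (2.000,0.249)–(3.000,0.672)
cell (2,2): code 1001 → (3.000,2.267)–(2.000,2.702)
cell (3,0): code 0010 → (3.000,0.672)–(3.276,1.000)
cell (3,1): code 0011 → (3.276,1.000)–(3.240,2.000)
cell (3,2): code 0001 → (3.240,2.000)–(3.000,2.267)
total: 10 segments, chained into 1 closed loop(s), length Σ = 7.554632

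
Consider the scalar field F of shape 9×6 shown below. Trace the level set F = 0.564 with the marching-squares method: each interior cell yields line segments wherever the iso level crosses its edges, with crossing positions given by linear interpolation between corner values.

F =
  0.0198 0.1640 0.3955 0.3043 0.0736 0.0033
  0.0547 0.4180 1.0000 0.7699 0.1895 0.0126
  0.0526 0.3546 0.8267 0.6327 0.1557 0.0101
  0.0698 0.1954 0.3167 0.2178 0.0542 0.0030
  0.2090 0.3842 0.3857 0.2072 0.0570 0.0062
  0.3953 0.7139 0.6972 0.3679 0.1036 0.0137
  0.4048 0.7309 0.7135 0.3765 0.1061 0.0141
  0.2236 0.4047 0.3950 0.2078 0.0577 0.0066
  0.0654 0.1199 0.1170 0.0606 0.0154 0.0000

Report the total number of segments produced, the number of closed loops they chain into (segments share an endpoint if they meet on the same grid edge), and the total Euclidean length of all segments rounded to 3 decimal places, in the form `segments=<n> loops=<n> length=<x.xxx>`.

cell (0,1): code 0100 → (0.279,2.000)–(1.000,1.251)
cell (0,2): code 1100 → (0.558,3.000)–(0.279,2.000)
cell (0,3): code 1000 → (1.000,3.355)–(0.558,3.000)
cell (1,1): code 0110 → (1.000,1.251)–(2.000,1.444)
cell (1,3): code 1001 → (2.000,3.144)–(1.000,3.355)
cell (2,1): code 0010 → (2.000,1.444)–(2.515,2.000)
cell (2,2): code 0011 → (2.515,2.000)–(2.166,3.000)
cell (2,3): code 0001 → (2.166,3.000)–(2.000,3.144)
cell (4,0): code 0100 → (4.545,1.000)–(5.000,0.530)
cell (4,1): code 1100 → (4.572,2.000)–(4.545,1.000)
cell (4,2): code 1000 → (5.000,2.404)–(4.572,2.000)
cell (5,0): code 0110 → (5.000,0.530)–(6.000,0.488)
cell (5,2): code 1001 → (6.000,2.444)–(5.000,2.404)
cell (6,0): code 0010 → (6.000,0.488)–(6.512,1.000)
cell (6,1): code 0011 → (6.512,1.000)–(6.469,2.000)
cell (6,2): code 0001 → (6.469,2.000)–(6.000,2.444)
total: 16 segments, chained into 2 closed loop(s), length Σ = 13.337756

segments=16 loops=2 length=13.338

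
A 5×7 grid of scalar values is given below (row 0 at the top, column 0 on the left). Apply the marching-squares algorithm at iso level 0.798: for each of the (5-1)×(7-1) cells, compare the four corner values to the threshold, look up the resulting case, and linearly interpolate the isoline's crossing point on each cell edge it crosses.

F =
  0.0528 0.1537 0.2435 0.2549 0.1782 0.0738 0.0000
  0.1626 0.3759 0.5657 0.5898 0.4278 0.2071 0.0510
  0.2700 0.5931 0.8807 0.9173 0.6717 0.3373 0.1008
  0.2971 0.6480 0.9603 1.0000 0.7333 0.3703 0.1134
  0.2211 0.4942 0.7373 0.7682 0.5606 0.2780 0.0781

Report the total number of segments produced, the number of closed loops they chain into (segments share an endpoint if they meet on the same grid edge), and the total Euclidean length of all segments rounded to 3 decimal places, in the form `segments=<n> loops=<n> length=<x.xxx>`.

segments=8 loops=1 length=7.124

cell (1,1): code 0100 → (1.737,2.000)–(2.000,1.712)
cell (1,2): code 1100 → (1.636,3.000)–(1.737,2.000)
cell (1,3): code 1000 → (2.000,3.486)–(1.636,3.000)
cell (2,1): code 0110 → (2.000,1.712)–(3.000,1.480)
cell (2,3): code 1001 → (3.000,3.757)–(2.000,3.486)
cell (3,1): code 0010 → (3.000,1.480)–(3.728,2.000)
cell (3,2): code 0011 → (3.728,2.000)–(3.871,3.000)
cell (3,3): code 0001 → (3.871,3.000)–(3.000,3.757)
total: 8 segments, chained into 1 closed loop(s), length Σ = 7.123688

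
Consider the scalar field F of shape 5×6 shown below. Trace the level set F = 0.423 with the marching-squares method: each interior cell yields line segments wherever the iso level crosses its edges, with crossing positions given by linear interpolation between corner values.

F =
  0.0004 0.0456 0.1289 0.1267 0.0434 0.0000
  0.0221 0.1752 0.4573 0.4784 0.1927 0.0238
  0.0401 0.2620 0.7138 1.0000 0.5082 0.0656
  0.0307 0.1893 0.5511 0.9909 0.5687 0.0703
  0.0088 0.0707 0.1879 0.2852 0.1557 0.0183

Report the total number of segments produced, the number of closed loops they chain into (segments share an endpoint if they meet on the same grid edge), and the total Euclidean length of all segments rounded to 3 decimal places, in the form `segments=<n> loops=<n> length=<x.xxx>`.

cell (0,1): code 0100 → (0.896,2.000)–(1.000,1.878)
cell (0,2): code 1100 → (0.842,3.000)–(0.896,2.000)
cell (0,3): code 1000 → (1.000,3.194)–(0.842,3.000)
cell (1,1): code 0110 → (1.000,1.878)–(2.000,1.356)
cell (1,3): code 1101 → (1.730,4.000)–(1.000,3.194)
cell (1,4): code 1000 → (2.000,4.192)–(1.730,4.000)
cell (2,1): code 0110 → (2.000,1.356)–(3.000,1.646)
cell (2,4): code 1001 → (3.000,4.292)–(2.000,4.192)
cell (3,1): code 0010 → (3.000,1.646)–(3.353,2.000)
cell (3,2): code 0011 → (3.353,2.000)–(3.805,3.000)
cell (3,3): code 0011 → (3.805,3.000)–(3.353,4.000)
cell (3,4): code 0001 → (3.353,4.000)–(3.000,4.292)
total: 12 segments, chained into 1 closed loop(s), length Σ = 9.157499

segments=12 loops=1 length=9.157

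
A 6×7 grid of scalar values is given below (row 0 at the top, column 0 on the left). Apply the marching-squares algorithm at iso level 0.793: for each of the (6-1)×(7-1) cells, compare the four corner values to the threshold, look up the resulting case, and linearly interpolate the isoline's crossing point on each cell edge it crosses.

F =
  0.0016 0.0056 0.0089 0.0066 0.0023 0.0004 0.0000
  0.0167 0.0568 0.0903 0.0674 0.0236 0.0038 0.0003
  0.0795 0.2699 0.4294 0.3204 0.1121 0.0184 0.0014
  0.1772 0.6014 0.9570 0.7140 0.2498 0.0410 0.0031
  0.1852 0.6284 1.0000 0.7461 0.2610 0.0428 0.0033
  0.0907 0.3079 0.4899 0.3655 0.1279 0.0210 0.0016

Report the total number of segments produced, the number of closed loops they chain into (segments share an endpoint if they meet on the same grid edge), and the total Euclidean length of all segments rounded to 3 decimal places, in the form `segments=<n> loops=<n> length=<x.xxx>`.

segments=6 loops=1 length=4.913

cell (2,1): code 0100 → (2.689,2.000)–(3.000,1.539)
cell (2,2): code 1000 → (3.000,2.675)–(2.689,2.000)
cell (3,1): code 0110 → (3.000,1.539)–(4.000,1.443)
cell (3,2): code 1001 → (4.000,2.815)–(3.000,2.675)
cell (4,1): code 0010 → (4.000,1.443)–(4.406,2.000)
cell (4,2): code 0001 → (4.406,2.000)–(4.000,2.815)
total: 6 segments, chained into 1 closed loop(s), length Σ = 4.913477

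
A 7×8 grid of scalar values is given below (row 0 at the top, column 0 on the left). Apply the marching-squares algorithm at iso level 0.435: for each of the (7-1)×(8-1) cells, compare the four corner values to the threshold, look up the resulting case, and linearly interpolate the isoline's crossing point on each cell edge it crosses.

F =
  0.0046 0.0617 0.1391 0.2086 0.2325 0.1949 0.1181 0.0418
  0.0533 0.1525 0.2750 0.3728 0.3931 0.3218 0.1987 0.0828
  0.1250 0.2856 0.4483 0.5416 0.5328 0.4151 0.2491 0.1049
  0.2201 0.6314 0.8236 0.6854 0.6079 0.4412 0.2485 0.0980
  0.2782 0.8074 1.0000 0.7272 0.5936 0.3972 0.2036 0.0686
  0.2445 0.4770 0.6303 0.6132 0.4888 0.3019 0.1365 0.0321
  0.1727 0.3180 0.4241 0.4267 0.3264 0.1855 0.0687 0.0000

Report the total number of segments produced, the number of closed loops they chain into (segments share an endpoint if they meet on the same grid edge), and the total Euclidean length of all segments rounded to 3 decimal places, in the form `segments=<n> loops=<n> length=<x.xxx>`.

cell (1,1): code 0100 → (1.923,2.000)–(2.000,1.918)
cell (1,2): code 1100 → (1.368,3.000)–(1.923,2.000)
cell (1,3): code 1100 → (1.300,4.000)–(1.368,3.000)
cell (1,4): code 1000 → (2.000,4.831)–(1.300,4.000)
cell (2,0): code 0100 → (2.432,1.000)–(3.000,0.522)
cell (2,1): code 1110 → (2.000,1.918)–(2.432,1.000)
cell (2,4): code 1101 → (2.762,5.000)–(2.000,4.831)
cell (2,5): code 1000 → (3.000,5.032)–(2.762,5.000)
cell (3,0): code 0110 → (3.000,0.522)–(4.000,0.296)
cell (3,4): code 1011 → (4.000,4.808)–(3.141,5.000)
cell (3,5): code 0001 → (3.141,5.000)–(3.000,5.032)
cell (4,0): code 0110 → (4.000,0.296)–(5.000,0.819)
cell (4,4): code 1001 → (5.000,4.288)–(4.000,4.808)
cell (5,0): code 0010 → (5.000,0.819)–(5.264,1.000)
cell (5,1): code 0011 → (5.264,1.000)–(5.947,2.000)
cell (5,2): code 0011 → (5.947,2.000)–(5.955,3.000)
cell (5,3): code 0011 → (5.955,3.000)–(5.331,4.000)
cell (5,4): code 0001 → (5.331,4.000)–(5.000,4.288)
total: 18 segments, chained into 1 closed loop(s), length Σ = 14.576525

segments=18 loops=1 length=14.577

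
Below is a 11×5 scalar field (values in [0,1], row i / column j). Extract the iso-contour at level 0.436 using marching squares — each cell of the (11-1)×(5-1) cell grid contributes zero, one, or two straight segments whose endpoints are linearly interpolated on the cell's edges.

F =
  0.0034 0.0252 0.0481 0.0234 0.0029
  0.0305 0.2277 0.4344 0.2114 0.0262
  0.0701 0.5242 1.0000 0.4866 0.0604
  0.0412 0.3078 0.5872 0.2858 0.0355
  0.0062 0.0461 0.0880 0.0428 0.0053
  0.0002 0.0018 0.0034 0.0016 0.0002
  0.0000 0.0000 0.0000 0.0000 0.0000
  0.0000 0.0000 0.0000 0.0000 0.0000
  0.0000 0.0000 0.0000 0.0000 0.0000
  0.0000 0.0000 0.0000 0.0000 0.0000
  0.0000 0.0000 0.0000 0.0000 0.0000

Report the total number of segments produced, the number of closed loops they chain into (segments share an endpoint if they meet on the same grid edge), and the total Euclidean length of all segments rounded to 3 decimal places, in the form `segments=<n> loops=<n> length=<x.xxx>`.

segments=10 loops=1 length=6.668

cell (1,0): code 0100 → (1.703,1.000)–(2.000,0.806)
cell (1,1): code 1100 → (1.003,2.000)–(1.703,1.000)
cell (1,2): code 1100 → (1.816,3.000)–(1.003,2.000)
cell (1,3): code 1000 → (2.000,3.119)–(1.816,3.000)
cell (2,0): code 0010 → (2.000,0.806)–(2.408,1.000)
cell (2,1): code 0111 → (2.408,1.000)–(3.000,1.459)
cell (2,2): code 1011 → (3.000,2.502)–(2.252,3.000)
cell (2,3): code 0001 → (2.252,3.000)–(2.000,3.119)
cell (3,1): code 0010 → (3.000,1.459)–(3.303,2.000)
cell (3,2): code 0001 → (3.303,2.000)–(3.000,2.502)
total: 10 segments, chained into 1 closed loop(s), length Σ = 6.667947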